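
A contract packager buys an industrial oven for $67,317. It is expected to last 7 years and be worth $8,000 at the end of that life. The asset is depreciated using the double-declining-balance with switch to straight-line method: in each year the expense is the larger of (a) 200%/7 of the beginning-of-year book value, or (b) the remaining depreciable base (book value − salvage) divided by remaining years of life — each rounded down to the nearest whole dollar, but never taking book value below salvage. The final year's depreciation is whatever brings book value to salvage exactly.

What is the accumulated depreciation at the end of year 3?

$42,784

Depreciable base = $67,317 − $8,000 = $59,317.
Year 1: DB = ⌊$67,317 × 200%/7⌋ = $19,233; SL = ⌊$59,317/7⌋ = $8,473 → take DB $19,233. Book value $48,084.
Year 2: DB = ⌊$48,084 × 200%/7⌋ = $13,738; SL = ⌊$40,084/6⌋ = $6,680 → take DB $13,738. Book value $34,346.
Year 3: DB = ⌊$34,346 × 200%/7⌋ = $9,813; SL = ⌊$26,346/5⌋ = $5,269 → take DB $9,813. Book value $24,533.
Accumulated through year 3 = $67,317 − $24,533 = $42,784.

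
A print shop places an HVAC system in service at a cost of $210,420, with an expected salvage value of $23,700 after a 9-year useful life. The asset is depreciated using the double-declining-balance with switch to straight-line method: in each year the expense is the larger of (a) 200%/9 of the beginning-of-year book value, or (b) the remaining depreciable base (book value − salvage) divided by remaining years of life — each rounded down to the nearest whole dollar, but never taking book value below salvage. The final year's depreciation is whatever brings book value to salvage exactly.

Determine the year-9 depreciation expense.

Depreciable base = $210,420 − $23,700 = $186,720.
Year 1: DB = ⌊$210,420 × 200%/9⌋ = $46,760; SL = ⌊$186,720/9⌋ = $20,746 → take DB $46,760. Book value $163,660.
Year 2: DB = ⌊$163,660 × 200%/9⌋ = $36,368; SL = ⌊$139,960/8⌋ = $17,495 → take DB $36,368. Book value $127,292.
Year 3: DB = ⌊$127,292 × 200%/9⌋ = $28,287; SL = ⌊$103,592/7⌋ = $14,798 → take DB $28,287. Book value $99,005.
Year 4: DB = ⌊$99,005 × 200%/9⌋ = $22,001; SL = ⌊$75,305/6⌋ = $12,550 → take DB $22,001. Book value $77,004.
Year 5: DB = ⌊$77,004 × 200%/9⌋ = $17,112; SL = ⌊$53,304/5⌋ = $10,660 → take DB $17,112. Book value $59,892.
Year 6: DB = ⌊$59,892 × 200%/9⌋ = $13,309; SL = ⌊$36,192/4⌋ = $9,048 → take DB $13,309. Book value $46,583.
Year 7: DB = ⌊$46,583 × 200%/9⌋ = $10,351; SL = ⌊$22,883/3⌋ = $7,627 → take DB $10,351. Book value $36,232.
Year 8: DB = ⌊$36,232 × 200%/9⌋ = $8,051; SL = ⌊$12,532/2⌋ = $6,266 → take DB $8,051. Book value $28,181.
Year 9 (final): $28,181 − $23,700 = $4,481. Book value $23,700.

$4,481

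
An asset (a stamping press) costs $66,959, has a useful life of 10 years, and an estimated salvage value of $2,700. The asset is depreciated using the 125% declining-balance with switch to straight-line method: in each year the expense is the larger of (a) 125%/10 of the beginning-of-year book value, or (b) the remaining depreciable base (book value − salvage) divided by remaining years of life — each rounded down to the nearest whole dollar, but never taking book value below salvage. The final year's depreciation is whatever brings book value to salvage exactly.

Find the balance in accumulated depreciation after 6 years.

$40,167

Depreciable base = $66,959 − $2,700 = $64,259.
Year 1: DB = ⌊$66,959 × 125%/10⌋ = $8,369; SL = ⌊$64,259/10⌋ = $6,425 → take DB $8,369. Book value $58,590.
Year 2: DB = ⌊$58,590 × 125%/10⌋ = $7,323; SL = ⌊$55,890/9⌋ = $6,210 → take DB $7,323. Book value $51,267.
Year 3: DB = ⌊$51,267 × 125%/10⌋ = $6,408; SL = ⌊$48,567/8⌋ = $6,070 → take DB $6,408. Book value $44,859.
Year 4: DB = ⌊$44,859 × 125%/10⌋ = $5,607; SL = ⌊$42,159/7⌋ = $6,022 → take SL $6,022. Book value $38,837.
Year 5: DB = ⌊$38,837 × 125%/10⌋ = $4,854; SL = ⌊$36,137/6⌋ = $6,022 → take SL $6,022. Book value $32,815.
Year 6: DB = ⌊$32,815 × 125%/10⌋ = $4,101; SL = ⌊$30,115/5⌋ = $6,023 → take SL $6,023. Book value $26,792.
Accumulated through year 6 = $66,959 − $26,792 = $40,167.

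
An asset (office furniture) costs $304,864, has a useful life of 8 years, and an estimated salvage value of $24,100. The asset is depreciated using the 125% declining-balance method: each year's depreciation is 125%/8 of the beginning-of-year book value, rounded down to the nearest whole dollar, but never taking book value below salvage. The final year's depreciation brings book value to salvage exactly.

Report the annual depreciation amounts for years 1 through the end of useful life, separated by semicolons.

$47,635; $40,192; $33,912; $28,613; $24,142; $20,370; $17,187; $68,713

Depreciable base = $304,864 − $24,100 = $280,764.
Year 1: ⌊$304,864 × 125%/8⌋ = $47,635. Book value $257,229.
Year 2: ⌊$257,229 × 125%/8⌋ = $40,192. Book value $217,037.
Year 3: ⌊$217,037 × 125%/8⌋ = $33,912. Book value $183,125.
Year 4: ⌊$183,125 × 125%/8⌋ = $28,613. Book value $154,512.
Year 5: ⌊$154,512 × 125%/8⌋ = $24,142. Book value $130,370.
Year 6: ⌊$130,370 × 125%/8⌋ = $20,370. Book value $110,000.
Year 7: ⌊$110,000 × 125%/8⌋ = $17,187. Book value $92,813.
Year 8 (final): $92,813 − $24,100 = $68,713. Book value $24,100.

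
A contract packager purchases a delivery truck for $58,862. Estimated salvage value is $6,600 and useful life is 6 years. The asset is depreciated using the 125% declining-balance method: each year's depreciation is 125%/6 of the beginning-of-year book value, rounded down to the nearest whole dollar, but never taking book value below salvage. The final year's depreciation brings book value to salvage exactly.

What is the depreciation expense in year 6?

$11,706

Depreciable base = $58,862 − $6,600 = $52,262.
Year 1: ⌊$58,862 × 125%/6⌋ = $12,262. Book value $46,600.
Year 2: ⌊$46,600 × 125%/6⌋ = $9,708. Book value $36,892.
Year 3: ⌊$36,892 × 125%/6⌋ = $7,685. Book value $29,207.
Year 4: ⌊$29,207 × 125%/6⌋ = $6,084. Book value $23,123.
Year 5: ⌊$23,123 × 125%/6⌋ = $4,817. Book value $18,306.
Year 6 (final): $18,306 − $6,600 = $11,706. Book value $6,600.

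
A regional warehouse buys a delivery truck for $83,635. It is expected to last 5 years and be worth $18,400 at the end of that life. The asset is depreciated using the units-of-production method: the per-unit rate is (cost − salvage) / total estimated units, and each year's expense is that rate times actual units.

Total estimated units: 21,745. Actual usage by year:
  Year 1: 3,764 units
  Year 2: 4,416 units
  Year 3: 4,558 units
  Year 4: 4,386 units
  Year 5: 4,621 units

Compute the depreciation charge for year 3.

Depreciable base = $83,635 − $18,400 = $65,235.
Rate = $65,235 / 21,745 units = $3 per unit.
Year 1: 3,764 × $3 = $11,292. Book value $72,343.
Year 2: 4,416 × $3 = $13,248. Book value $59,095.
Year 3: 4,558 × $3 = $13,674. Book value $45,421.

$13,674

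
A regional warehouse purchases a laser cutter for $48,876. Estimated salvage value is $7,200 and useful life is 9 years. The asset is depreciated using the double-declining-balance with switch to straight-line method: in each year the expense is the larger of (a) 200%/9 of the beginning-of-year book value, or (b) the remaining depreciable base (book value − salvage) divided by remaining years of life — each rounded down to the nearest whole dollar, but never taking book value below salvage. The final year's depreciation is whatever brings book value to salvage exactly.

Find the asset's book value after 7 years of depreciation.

Depreciable base = $48,876 − $7,200 = $41,676.
Year 1: DB = ⌊$48,876 × 200%/9⌋ = $10,861; SL = ⌊$41,676/9⌋ = $4,630 → take DB $10,861. Book value $38,015.
Year 2: DB = ⌊$38,015 × 200%/9⌋ = $8,447; SL = ⌊$30,815/8⌋ = $3,851 → take DB $8,447. Book value $29,568.
Year 3: DB = ⌊$29,568 × 200%/9⌋ = $6,570; SL = ⌊$22,368/7⌋ = $3,195 → take DB $6,570. Book value $22,998.
Year 4: DB = ⌊$22,998 × 200%/9⌋ = $5,110; SL = ⌊$15,798/6⌋ = $2,633 → take DB $5,110. Book value $17,888.
Year 5: DB = ⌊$17,888 × 200%/9⌋ = $3,975; SL = ⌊$10,688/5⌋ = $2,137 → take DB $3,975. Book value $13,913.
Year 6: DB = ⌊$13,913 × 200%/9⌋ = $3,091; SL = ⌊$6,713/4⌋ = $1,678 → take DB $3,091. Book value $10,822.
Year 7: DB = ⌊$10,822 × 200%/9⌋ = $2,404; SL = ⌊$3,622/3⌋ = $1,207 → take DB $2,404. Book value $8,418.

$8,418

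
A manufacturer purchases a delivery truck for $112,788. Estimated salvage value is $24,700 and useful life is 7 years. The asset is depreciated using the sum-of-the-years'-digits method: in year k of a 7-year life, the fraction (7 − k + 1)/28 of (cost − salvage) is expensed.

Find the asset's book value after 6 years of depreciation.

Depreciable base = $112,788 − $24,700 = $88,088.
Sum of the years' digits = 7+6+5+4+3+2+1 = 28.
Year 1: $88,088 × 7/28 = $22,022. Book value $90,766.
Year 2: $88,088 × 6/28 = $18,876. Book value $71,890.
Year 3: $88,088 × 5/28 = $15,730. Book value $56,160.
Year 4: $88,088 × 4/28 = $12,584. Book value $43,576.
Year 5: $88,088 × 3/28 = $9,438. Book value $34,138.
Year 6: $88,088 × 2/28 = $6,292. Book value $27,846.

$27,846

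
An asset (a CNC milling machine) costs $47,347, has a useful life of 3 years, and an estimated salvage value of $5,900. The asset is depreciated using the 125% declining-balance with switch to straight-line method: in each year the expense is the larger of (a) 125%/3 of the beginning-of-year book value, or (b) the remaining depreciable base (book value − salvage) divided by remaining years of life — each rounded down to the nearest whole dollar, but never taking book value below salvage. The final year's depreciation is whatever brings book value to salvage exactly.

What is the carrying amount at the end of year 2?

Depreciable base = $47,347 − $5,900 = $41,447.
Year 1: DB = ⌊$47,347 × 125%/3⌋ = $19,727; SL = ⌊$41,447/3⌋ = $13,815 → take DB $19,727. Book value $27,620.
Year 2: DB = ⌊$27,620 × 125%/3⌋ = $11,508; SL = ⌊$21,720/2⌋ = $10,860 → take DB $11,508. Book value $16,112.

$16,112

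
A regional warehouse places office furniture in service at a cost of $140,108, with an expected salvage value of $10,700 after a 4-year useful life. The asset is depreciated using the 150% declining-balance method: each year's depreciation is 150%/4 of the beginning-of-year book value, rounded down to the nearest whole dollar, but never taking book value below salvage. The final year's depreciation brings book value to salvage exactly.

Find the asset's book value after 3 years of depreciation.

$34,207

Depreciable base = $140,108 − $10,700 = $129,408.
Year 1: ⌊$140,108 × 150%/4⌋ = $52,540. Book value $87,568.
Year 2: ⌊$87,568 × 150%/4⌋ = $32,838. Book value $54,730.
Year 3: ⌊$54,730 × 150%/4⌋ = $20,523. Book value $34,207.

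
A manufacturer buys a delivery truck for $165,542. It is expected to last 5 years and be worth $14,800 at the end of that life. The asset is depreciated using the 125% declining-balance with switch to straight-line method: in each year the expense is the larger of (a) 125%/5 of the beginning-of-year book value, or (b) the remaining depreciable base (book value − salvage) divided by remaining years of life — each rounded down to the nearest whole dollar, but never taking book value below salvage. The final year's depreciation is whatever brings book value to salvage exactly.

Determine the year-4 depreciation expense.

Depreciable base = $165,542 − $14,800 = $150,742.
Year 1: DB = ⌊$165,542 × 125%/5⌋ = $41,385; SL = ⌊$150,742/5⌋ = $30,148 → take DB $41,385. Book value $124,157.
Year 2: DB = ⌊$124,157 × 125%/5⌋ = $31,039; SL = ⌊$109,357/4⌋ = $27,339 → take DB $31,039. Book value $93,118.
Year 3: DB = ⌊$93,118 × 125%/5⌋ = $23,279; SL = ⌊$78,318/3⌋ = $26,106 → take SL $26,106. Book value $67,012.
Year 4: DB = ⌊$67,012 × 125%/5⌋ = $16,753; SL = ⌊$52,212/2⌋ = $26,106 → take SL $26,106. Book value $40,906.

$26,106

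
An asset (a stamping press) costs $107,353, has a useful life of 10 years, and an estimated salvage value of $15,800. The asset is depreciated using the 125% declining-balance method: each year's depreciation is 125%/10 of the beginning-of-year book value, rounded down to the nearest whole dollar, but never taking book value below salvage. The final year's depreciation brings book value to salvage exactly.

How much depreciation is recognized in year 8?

Depreciable base = $107,353 − $15,800 = $91,553.
Year 1: ⌊$107,353 × 125%/10⌋ = $13,419. Book value $93,934.
Year 2: ⌊$93,934 × 125%/10⌋ = $11,741. Book value $82,193.
Year 3: ⌊$82,193 × 125%/10⌋ = $10,274. Book value $71,919.
Year 4: ⌊$71,919 × 125%/10⌋ = $8,989. Book value $62,930.
Year 5: ⌊$62,930 × 125%/10⌋ = $7,866. Book value $55,064.
Year 6: ⌊$55,064 × 125%/10⌋ = $6,883. Book value $48,181.
Year 7: ⌊$48,181 × 125%/10⌋ = $6,022. Book value $42,159.
Year 8: ⌊$42,159 × 125%/10⌋ = $5,269. Book value $36,890.

$5,269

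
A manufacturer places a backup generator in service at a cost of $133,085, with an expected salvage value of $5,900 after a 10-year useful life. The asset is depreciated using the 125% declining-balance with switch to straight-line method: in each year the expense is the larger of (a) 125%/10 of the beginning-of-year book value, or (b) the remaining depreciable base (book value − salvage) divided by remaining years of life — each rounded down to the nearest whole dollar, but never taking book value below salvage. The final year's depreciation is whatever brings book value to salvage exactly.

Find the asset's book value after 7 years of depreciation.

Depreciable base = $133,085 − $5,900 = $127,185.
Year 1: DB = ⌊$133,085 × 125%/10⌋ = $16,635; SL = ⌊$127,185/10⌋ = $12,718 → take DB $16,635. Book value $116,450.
Year 2: DB = ⌊$116,450 × 125%/10⌋ = $14,556; SL = ⌊$110,550/9⌋ = $12,283 → take DB $14,556. Book value $101,894.
Year 3: DB = ⌊$101,894 × 125%/10⌋ = $12,736; SL = ⌊$95,994/8⌋ = $11,999 → take DB $12,736. Book value $89,158.
Year 4: DB = ⌊$89,158 × 125%/10⌋ = $11,144; SL = ⌊$83,258/7⌋ = $11,894 → take SL $11,894. Book value $77,264.
Year 5: DB = ⌊$77,264 × 125%/10⌋ = $9,658; SL = ⌊$71,364/6⌋ = $11,894 → take SL $11,894. Book value $65,370.
Year 6: DB = ⌊$65,370 × 125%/10⌋ = $8,171; SL = ⌊$59,470/5⌋ = $11,894 → take SL $11,894. Book value $53,476.
Year 7: DB = ⌊$53,476 × 125%/10⌋ = $6,684; SL = ⌊$47,576/4⌋ = $11,894 → take SL $11,894. Book value $41,582.

$41,582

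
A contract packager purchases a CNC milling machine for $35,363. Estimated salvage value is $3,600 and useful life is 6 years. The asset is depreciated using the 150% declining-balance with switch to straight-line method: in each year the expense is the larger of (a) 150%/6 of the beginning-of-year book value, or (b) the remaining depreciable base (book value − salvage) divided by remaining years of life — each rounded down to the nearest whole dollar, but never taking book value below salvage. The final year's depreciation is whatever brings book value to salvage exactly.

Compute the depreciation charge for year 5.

Depreciable base = $35,363 − $3,600 = $31,763.
Year 1: DB = ⌊$35,363 × 150%/6⌋ = $8,840; SL = ⌊$31,763/6⌋ = $5,293 → take DB $8,840. Book value $26,523.
Year 2: DB = ⌊$26,523 × 150%/6⌋ = $6,630; SL = ⌊$22,923/5⌋ = $4,584 → take DB $6,630. Book value $19,893.
Year 3: DB = ⌊$19,893 × 150%/6⌋ = $4,973; SL = ⌊$16,293/4⌋ = $4,073 → take DB $4,973. Book value $14,920.
Year 4: DB = ⌊$14,920 × 150%/6⌋ = $3,730; SL = ⌊$11,320/3⌋ = $3,773 → take SL $3,773. Book value $11,147.
Year 5: DB = ⌊$11,147 × 150%/6⌋ = $2,786; SL = ⌊$7,547/2⌋ = $3,773 → take SL $3,773. Book value $7,374.

$3,773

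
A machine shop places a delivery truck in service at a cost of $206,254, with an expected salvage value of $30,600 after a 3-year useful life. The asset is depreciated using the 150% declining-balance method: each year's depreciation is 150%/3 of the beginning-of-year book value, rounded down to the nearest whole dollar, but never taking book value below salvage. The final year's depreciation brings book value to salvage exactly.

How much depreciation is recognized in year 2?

Depreciable base = $206,254 − $30,600 = $175,654.
Year 1: ⌊$206,254 × 150%/3⌋ = $103,127. Book value $103,127.
Year 2: ⌊$103,127 × 150%/3⌋ = $51,563. Book value $51,564.

$51,563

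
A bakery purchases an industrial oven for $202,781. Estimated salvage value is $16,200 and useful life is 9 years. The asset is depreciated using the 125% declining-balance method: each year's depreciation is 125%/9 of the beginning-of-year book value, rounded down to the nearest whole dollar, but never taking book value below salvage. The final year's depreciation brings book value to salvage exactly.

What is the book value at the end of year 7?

$71,195

Depreciable base = $202,781 − $16,200 = $186,581.
Year 1: ⌊$202,781 × 125%/9⌋ = $28,164. Book value $174,617.
Year 2: ⌊$174,617 × 125%/9⌋ = $24,252. Book value $150,365.
Year 3: ⌊$150,365 × 125%/9⌋ = $20,884. Book value $129,481.
Year 4: ⌊$129,481 × 125%/9⌋ = $17,983. Book value $111,498.
Year 5: ⌊$111,498 × 125%/9⌋ = $15,485. Book value $96,013.
Year 6: ⌊$96,013 × 125%/9⌋ = $13,335. Book value $82,678.
Year 7: ⌊$82,678 × 125%/9⌋ = $11,483. Book value $71,195.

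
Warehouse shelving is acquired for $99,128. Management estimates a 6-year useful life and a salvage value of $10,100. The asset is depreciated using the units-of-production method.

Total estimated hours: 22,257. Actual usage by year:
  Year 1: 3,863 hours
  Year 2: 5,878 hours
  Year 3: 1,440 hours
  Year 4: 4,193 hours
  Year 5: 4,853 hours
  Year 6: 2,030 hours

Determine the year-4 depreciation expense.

Depreciable base = $99,128 − $10,100 = $89,028.
Rate = $89,028 / 22,257 hours = $4 per hour.
Year 1: 3,863 × $4 = $15,452. Book value $83,676.
Year 2: 5,878 × $4 = $23,512. Book value $60,164.
Year 3: 1,440 × $4 = $5,760. Book value $54,404.
Year 4: 4,193 × $4 = $16,772. Book value $37,632.

$16,772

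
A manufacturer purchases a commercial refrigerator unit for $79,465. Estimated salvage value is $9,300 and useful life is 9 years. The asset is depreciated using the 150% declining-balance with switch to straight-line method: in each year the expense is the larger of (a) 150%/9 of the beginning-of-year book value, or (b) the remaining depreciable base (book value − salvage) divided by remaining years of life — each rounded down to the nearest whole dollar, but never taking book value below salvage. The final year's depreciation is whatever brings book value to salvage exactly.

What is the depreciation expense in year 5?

$6,387

Depreciable base = $79,465 − $9,300 = $70,165.
Year 1: DB = ⌊$79,465 × 150%/9⌋ = $13,244; SL = ⌊$70,165/9⌋ = $7,796 → take DB $13,244. Book value $66,221.
Year 2: DB = ⌊$66,221 × 150%/9⌋ = $11,036; SL = ⌊$56,921/8⌋ = $7,115 → take DB $11,036. Book value $55,185.
Year 3: DB = ⌊$55,185 × 150%/9⌋ = $9,197; SL = ⌊$45,885/7⌋ = $6,555 → take DB $9,197. Book value $45,988.
Year 4: DB = ⌊$45,988 × 150%/9⌋ = $7,664; SL = ⌊$36,688/6⌋ = $6,114 → take DB $7,664. Book value $38,324.
Year 5: DB = ⌊$38,324 × 150%/9⌋ = $6,387; SL = ⌊$29,024/5⌋ = $5,804 → take DB $6,387. Book value $31,937.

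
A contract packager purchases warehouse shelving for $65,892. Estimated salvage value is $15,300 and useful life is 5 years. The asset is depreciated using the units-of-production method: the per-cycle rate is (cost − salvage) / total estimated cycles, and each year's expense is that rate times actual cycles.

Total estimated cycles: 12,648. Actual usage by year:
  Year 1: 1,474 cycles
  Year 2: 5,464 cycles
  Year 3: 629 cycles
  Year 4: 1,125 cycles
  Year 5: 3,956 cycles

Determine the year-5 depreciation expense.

Depreciable base = $65,892 − $15,300 = $50,592.
Rate = $50,592 / 12,648 cycles = $4 per cycle.
Year 1: 1,474 × $4 = $5,896. Book value $59,996.
Year 2: 5,464 × $4 = $21,856. Book value $38,140.
Year 3: 629 × $4 = $2,516. Book value $35,624.
Year 4: 1,125 × $4 = $4,500. Book value $31,124.
Year 5: 3,956 × $4 = $15,824. Book value $15,300.

$15,824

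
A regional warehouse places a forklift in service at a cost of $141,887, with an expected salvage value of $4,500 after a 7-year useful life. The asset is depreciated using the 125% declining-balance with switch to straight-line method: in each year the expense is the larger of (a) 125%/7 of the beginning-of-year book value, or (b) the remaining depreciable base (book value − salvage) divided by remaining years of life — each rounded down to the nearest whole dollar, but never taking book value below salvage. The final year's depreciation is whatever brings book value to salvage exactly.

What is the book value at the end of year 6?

Depreciable base = $141,887 − $4,500 = $137,387.
Year 1: DB = ⌊$141,887 × 125%/7⌋ = $25,336; SL = ⌊$137,387/7⌋ = $19,626 → take DB $25,336. Book value $116,551.
Year 2: DB = ⌊$116,551 × 125%/7⌋ = $20,812; SL = ⌊$112,051/6⌋ = $18,675 → take DB $20,812. Book value $95,739.
Year 3: DB = ⌊$95,739 × 125%/7⌋ = $17,096; SL = ⌊$91,239/5⌋ = $18,247 → take SL $18,247. Book value $77,492.
Year 4: DB = ⌊$77,492 × 125%/7⌋ = $13,837; SL = ⌊$72,992/4⌋ = $18,248 → take SL $18,248. Book value $59,244.
Year 5: DB = ⌊$59,244 × 125%/7⌋ = $10,579; SL = ⌊$54,744/3⌋ = $18,248 → take SL $18,248. Book value $40,996.
Year 6: DB = ⌊$40,996 × 125%/7⌋ = $7,320; SL = ⌊$36,496/2⌋ = $18,248 → take SL $18,248. Book value $22,748.

$22,748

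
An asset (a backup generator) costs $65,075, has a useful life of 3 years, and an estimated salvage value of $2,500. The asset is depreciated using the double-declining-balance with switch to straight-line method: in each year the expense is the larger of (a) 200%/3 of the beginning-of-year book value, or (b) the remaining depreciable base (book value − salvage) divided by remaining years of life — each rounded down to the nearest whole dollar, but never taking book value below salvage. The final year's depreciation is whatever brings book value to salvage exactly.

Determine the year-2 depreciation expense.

$14,461

Depreciable base = $65,075 − $2,500 = $62,575.
Year 1: DB = ⌊$65,075 × 200%/3⌋ = $43,383; SL = ⌊$62,575/3⌋ = $20,858 → take DB $43,383. Book value $21,692.
Year 2: DB = ⌊$21,692 × 200%/3⌋ = $14,461; SL = ⌊$19,192/2⌋ = $9,596 → take DB $14,461. Book value $7,231.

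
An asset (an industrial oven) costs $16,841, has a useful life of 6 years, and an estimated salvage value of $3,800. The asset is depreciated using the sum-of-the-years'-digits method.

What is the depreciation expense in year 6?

$621

Depreciable base = $16,841 − $3,800 = $13,041.
Sum of the years' digits = 6+5+4+3+2+1 = 21.
Year 1: $13,041 × 6/21 = $3,726. Book value $13,115.
Year 2: $13,041 × 5/21 = $3,105. Book value $10,010.
Year 3: $13,041 × 4/21 = $2,484. Book value $7,526.
Year 4: $13,041 × 3/21 = $1,863. Book value $5,663.
Year 5: $13,041 × 2/21 = $1,242. Book value $4,421.
Year 6: $13,041 × 1/21 = $621. Book value $3,800.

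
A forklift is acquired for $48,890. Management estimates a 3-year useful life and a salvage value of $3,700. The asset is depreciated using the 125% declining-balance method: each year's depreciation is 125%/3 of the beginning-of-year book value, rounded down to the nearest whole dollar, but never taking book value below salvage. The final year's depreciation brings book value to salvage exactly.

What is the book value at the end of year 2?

Depreciable base = $48,890 − $3,700 = $45,190.
Year 1: ⌊$48,890 × 125%/3⌋ = $20,370. Book value $28,520.
Year 2: ⌊$28,520 × 125%/3⌋ = $11,883. Book value $16,637.

$16,637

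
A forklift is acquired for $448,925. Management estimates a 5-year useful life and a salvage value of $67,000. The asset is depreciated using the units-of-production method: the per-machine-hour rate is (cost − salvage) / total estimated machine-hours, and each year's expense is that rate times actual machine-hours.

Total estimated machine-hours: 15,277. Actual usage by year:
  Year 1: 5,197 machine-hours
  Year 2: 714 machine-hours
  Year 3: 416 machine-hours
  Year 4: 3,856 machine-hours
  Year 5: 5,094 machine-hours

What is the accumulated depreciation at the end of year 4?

Depreciable base = $448,925 − $67,000 = $381,925.
Rate = $381,925 / 15,277 machine-hours = $25 per machine-hour.
Year 1: 5,197 × $25 = $129,925. Book value $319,000.
Year 2: 714 × $25 = $17,850. Book value $301,150.
Year 3: 416 × $25 = $10,400. Book value $290,750.
Year 4: 3,856 × $25 = $96,400. Book value $194,350.
Accumulated through year 4 = $448,925 − $194,350 = $254,575.

$254,575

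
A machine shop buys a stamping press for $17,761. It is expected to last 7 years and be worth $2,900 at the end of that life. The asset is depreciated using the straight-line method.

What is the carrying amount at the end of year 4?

$9,269

Depreciable base = $17,761 − $2,900 = $14,861.
Annual expense = $14,861 / 7 = $2,123.
End of year 1: book value $15,638.
End of year 2: book value $13,515.
End of year 3: book value $11,392.
End of year 4: book value $9,269.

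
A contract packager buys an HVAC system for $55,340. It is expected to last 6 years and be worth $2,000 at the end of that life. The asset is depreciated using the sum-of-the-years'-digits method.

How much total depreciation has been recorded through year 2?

Depreciable base = $55,340 − $2,000 = $53,340.
Sum of the years' digits = 6+5+4+3+2+1 = 21.
Year 1: $53,340 × 6/21 = $15,240. Book value $40,100.
Year 2: $53,340 × 5/21 = $12,700. Book value $27,400.
Accumulated through year 2 = $55,340 − $27,400 = $27,940.

$27,940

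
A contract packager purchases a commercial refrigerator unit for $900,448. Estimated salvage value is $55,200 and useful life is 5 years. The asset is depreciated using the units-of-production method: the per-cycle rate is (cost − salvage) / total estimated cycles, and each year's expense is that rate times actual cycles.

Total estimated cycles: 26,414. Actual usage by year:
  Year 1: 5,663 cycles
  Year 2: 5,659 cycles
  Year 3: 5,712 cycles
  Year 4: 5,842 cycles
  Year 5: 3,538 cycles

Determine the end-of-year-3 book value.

$355,360

Depreciable base = $900,448 − $55,200 = $845,248.
Rate = $845,248 / 26,414 cycles = $32 per cycle.
Year 1: 5,663 × $32 = $181,216. Book value $719,232.
Year 2: 5,659 × $32 = $181,088. Book value $538,144.
Year 3: 5,712 × $32 = $182,784. Book value $355,360.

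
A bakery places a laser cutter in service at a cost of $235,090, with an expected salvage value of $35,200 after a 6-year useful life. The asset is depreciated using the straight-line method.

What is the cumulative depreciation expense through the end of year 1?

$33,315

Depreciable base = $235,090 − $35,200 = $199,890.
Annual expense = $199,890 / 6 = $33,315.
End of year 1: book value $201,775.
Accumulated through year 1 = $235,090 − $201,775 = $33,315.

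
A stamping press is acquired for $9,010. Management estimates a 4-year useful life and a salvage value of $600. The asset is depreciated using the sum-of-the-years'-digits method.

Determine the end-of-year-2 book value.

$3,123

Depreciable base = $9,010 − $600 = $8,410.
Sum of the years' digits = 4+3+2+1 = 10.
Year 1: $8,410 × 4/10 = $3,364. Book value $5,646.
Year 2: $8,410 × 3/10 = $2,523. Book value $3,123.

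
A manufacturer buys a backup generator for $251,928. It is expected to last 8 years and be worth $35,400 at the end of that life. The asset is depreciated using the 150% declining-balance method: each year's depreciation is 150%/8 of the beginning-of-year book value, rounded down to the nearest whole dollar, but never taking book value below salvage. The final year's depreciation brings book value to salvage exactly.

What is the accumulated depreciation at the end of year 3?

$116,798

Depreciable base = $251,928 − $35,400 = $216,528.
Year 1: ⌊$251,928 × 150%/8⌋ = $47,236. Book value $204,692.
Year 2: ⌊$204,692 × 150%/8⌋ = $38,379. Book value $166,313.
Year 3: ⌊$166,313 × 150%/8⌋ = $31,183. Book value $135,130.
Accumulated through year 3 = $251,928 − $135,130 = $116,798.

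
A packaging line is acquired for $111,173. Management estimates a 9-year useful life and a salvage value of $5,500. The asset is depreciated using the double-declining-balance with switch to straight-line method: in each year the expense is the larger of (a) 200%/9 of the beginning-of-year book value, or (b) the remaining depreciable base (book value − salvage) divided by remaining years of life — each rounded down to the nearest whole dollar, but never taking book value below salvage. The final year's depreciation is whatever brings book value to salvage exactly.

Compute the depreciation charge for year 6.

$7,032

Depreciable base = $111,173 − $5,500 = $105,673.
Year 1: DB = ⌊$111,173 × 200%/9⌋ = $24,705; SL = ⌊$105,673/9⌋ = $11,741 → take DB $24,705. Book value $86,468.
Year 2: DB = ⌊$86,468 × 200%/9⌋ = $19,215; SL = ⌊$80,968/8⌋ = $10,121 → take DB $19,215. Book value $67,253.
Year 3: DB = ⌊$67,253 × 200%/9⌋ = $14,945; SL = ⌊$61,753/7⌋ = $8,821 → take DB $14,945. Book value $52,308.
Year 4: DB = ⌊$52,308 × 200%/9⌋ = $11,624; SL = ⌊$46,808/6⌋ = $7,801 → take DB $11,624. Book value $40,684.
Year 5: DB = ⌊$40,684 × 200%/9⌋ = $9,040; SL = ⌊$35,184/5⌋ = $7,036 → take DB $9,040. Book value $31,644.
Year 6: DB = ⌊$31,644 × 200%/9⌋ = $7,032; SL = ⌊$26,144/4⌋ = $6,536 → take DB $7,032. Book value $24,612.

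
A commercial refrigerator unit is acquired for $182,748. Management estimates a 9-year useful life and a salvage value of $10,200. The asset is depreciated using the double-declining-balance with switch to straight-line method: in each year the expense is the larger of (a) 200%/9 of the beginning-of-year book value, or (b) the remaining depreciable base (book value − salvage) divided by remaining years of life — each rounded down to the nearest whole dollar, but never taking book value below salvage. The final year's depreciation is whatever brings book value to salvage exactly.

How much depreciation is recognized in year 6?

Depreciable base = $182,748 − $10,200 = $172,548.
Year 1: DB = ⌊$182,748 × 200%/9⌋ = $40,610; SL = ⌊$172,548/9⌋ = $19,172 → take DB $40,610. Book value $142,138.
Year 2: DB = ⌊$142,138 × 200%/9⌋ = $31,586; SL = ⌊$131,938/8⌋ = $16,492 → take DB $31,586. Book value $110,552.
Year 3: DB = ⌊$110,552 × 200%/9⌋ = $24,567; SL = ⌊$100,352/7⌋ = $14,336 → take DB $24,567. Book value $85,985.
Year 4: DB = ⌊$85,985 × 200%/9⌋ = $19,107; SL = ⌊$75,785/6⌋ = $12,630 → take DB $19,107. Book value $66,878.
Year 5: DB = ⌊$66,878 × 200%/9⌋ = $14,861; SL = ⌊$56,678/5⌋ = $11,335 → take DB $14,861. Book value $52,017.
Year 6: DB = ⌊$52,017 × 200%/9⌋ = $11,559; SL = ⌊$41,817/4⌋ = $10,454 → take DB $11,559. Book value $40,458.

$11,559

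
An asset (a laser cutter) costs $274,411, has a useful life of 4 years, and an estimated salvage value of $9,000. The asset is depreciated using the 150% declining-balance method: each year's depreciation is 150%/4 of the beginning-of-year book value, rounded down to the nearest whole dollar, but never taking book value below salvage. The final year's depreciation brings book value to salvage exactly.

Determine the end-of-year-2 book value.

Depreciable base = $274,411 − $9,000 = $265,411.
Year 1: ⌊$274,411 × 150%/4⌋ = $102,904. Book value $171,507.
Year 2: ⌊$171,507 × 150%/4⌋ = $64,315. Book value $107,192.

$107,192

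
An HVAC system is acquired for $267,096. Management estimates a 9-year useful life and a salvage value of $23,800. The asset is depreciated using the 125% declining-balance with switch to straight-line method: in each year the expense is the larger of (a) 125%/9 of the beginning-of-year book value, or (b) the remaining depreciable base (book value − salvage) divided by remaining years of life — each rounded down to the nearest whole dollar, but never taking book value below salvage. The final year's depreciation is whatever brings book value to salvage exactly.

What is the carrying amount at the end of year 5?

$121,633

Depreciable base = $267,096 − $23,800 = $243,296.
Year 1: DB = ⌊$267,096 × 125%/9⌋ = $37,096; SL = ⌊$243,296/9⌋ = $27,032 → take DB $37,096. Book value $230,000.
Year 2: DB = ⌊$230,000 × 125%/9⌋ = $31,944; SL = ⌊$206,200/8⌋ = $25,775 → take DB $31,944. Book value $198,056.
Year 3: DB = ⌊$198,056 × 125%/9⌋ = $27,507; SL = ⌊$174,256/7⌋ = $24,893 → take DB $27,507. Book value $170,549.
Year 4: DB = ⌊$170,549 × 125%/9⌋ = $23,687; SL = ⌊$146,749/6⌋ = $24,458 → take SL $24,458. Book value $146,091.
Year 5: DB = ⌊$146,091 × 125%/9⌋ = $20,290; SL = ⌊$122,291/5⌋ = $24,458 → take SL $24,458. Book value $121,633.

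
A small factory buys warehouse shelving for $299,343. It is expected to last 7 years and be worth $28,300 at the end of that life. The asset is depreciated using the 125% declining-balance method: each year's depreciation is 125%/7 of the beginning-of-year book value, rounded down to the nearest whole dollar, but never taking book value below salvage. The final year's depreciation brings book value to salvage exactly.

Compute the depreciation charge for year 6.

Depreciable base = $299,343 − $28,300 = $271,043.
Year 1: ⌊$299,343 × 125%/7⌋ = $53,454. Book value $245,889.
Year 2: ⌊$245,889 × 125%/7⌋ = $43,908. Book value $201,981.
Year 3: ⌊$201,981 × 125%/7⌋ = $36,068. Book value $165,913.
Year 4: ⌊$165,913 × 125%/7⌋ = $29,627. Book value $136,286.
Year 5: ⌊$136,286 × 125%/7⌋ = $24,336. Book value $111,950.
Year 6: ⌊$111,950 × 125%/7⌋ = $19,991. Book value $91,959.

$19,991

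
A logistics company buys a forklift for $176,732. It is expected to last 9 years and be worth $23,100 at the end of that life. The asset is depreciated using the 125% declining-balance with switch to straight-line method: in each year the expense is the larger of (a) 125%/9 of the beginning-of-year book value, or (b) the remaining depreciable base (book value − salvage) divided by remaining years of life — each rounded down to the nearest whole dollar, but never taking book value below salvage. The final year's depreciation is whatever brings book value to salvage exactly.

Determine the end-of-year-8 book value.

Depreciable base = $176,732 − $23,100 = $153,632.
Year 1: DB = ⌊$176,732 × 125%/9⌋ = $24,546; SL = ⌊$153,632/9⌋ = $17,070 → take DB $24,546. Book value $152,186.
Year 2: DB = ⌊$152,186 × 125%/9⌋ = $21,136; SL = ⌊$129,086/8⌋ = $16,135 → take DB $21,136. Book value $131,050.
Year 3: DB = ⌊$131,050 × 125%/9⌋ = $18,201; SL = ⌊$107,950/7⌋ = $15,421 → take DB $18,201. Book value $112,849.
Year 4: DB = ⌊$112,849 × 125%/9⌋ = $15,673; SL = ⌊$89,749/6⌋ = $14,958 → take DB $15,673. Book value $97,176.
Year 5: DB = ⌊$97,176 × 125%/9⌋ = $13,496; SL = ⌊$74,076/5⌋ = $14,815 → take SL $14,815. Book value $82,361.
Year 6: DB = ⌊$82,361 × 125%/9⌋ = $11,439; SL = ⌊$59,261/4⌋ = $14,815 → take SL $14,815. Book value $67,546.
Year 7: DB = ⌊$67,546 × 125%/9⌋ = $9,381; SL = ⌊$44,446/3⌋ = $14,815 → take SL $14,815. Book value $52,731.
Year 8: DB = ⌊$52,731 × 125%/9⌋ = $7,323; SL = ⌊$29,631/2⌋ = $14,815 → take SL $14,815. Book value $37,916.

$37,916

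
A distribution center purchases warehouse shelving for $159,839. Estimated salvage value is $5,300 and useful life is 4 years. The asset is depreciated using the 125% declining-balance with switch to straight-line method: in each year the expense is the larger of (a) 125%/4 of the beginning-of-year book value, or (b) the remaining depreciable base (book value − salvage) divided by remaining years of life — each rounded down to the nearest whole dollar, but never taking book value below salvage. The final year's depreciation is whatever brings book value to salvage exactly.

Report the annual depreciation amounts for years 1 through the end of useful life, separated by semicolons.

Depreciable base = $159,839 − $5,300 = $154,539.
Year 1: DB = ⌊$159,839 × 125%/4⌋ = $49,949; SL = ⌊$154,539/4⌋ = $38,634 → take DB $49,949. Book value $109,890.
Year 2: DB = ⌊$109,890 × 125%/4⌋ = $34,340; SL = ⌊$104,590/3⌋ = $34,863 → take SL $34,863. Book value $75,027.
Year 3: DB = ⌊$75,027 × 125%/4⌋ = $23,445; SL = ⌊$69,727/2⌋ = $34,863 → take SL $34,863. Book value $40,164.
Year 4 (final): $40,164 − $5,300 = $34,864. Book value $5,300.

$49,949; $34,863; $34,863; $34,864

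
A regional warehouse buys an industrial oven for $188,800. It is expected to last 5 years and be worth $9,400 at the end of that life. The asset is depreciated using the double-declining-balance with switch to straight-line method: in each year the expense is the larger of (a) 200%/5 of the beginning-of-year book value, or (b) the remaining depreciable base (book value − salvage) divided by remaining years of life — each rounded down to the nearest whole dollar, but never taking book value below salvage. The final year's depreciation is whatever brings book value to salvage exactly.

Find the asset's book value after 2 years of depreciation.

Depreciable base = $188,800 − $9,400 = $179,400.
Year 1: DB = ⌊$188,800 × 200%/5⌋ = $75,520; SL = ⌊$179,400/5⌋ = $35,880 → take DB $75,520. Book value $113,280.
Year 2: DB = ⌊$113,280 × 200%/5⌋ = $45,312; SL = ⌊$103,880/4⌋ = $25,970 → take DB $45,312. Book value $67,968.

$67,968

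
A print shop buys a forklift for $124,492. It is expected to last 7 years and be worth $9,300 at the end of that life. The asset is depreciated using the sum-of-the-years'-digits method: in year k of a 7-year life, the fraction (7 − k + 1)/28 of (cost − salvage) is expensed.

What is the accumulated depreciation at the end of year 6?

$111,078

Depreciable base = $124,492 − $9,300 = $115,192.
Sum of the years' digits = 7+6+5+4+3+2+1 = 28.
Year 1: $115,192 × 7/28 = $28,798. Book value $95,694.
Year 2: $115,192 × 6/28 = $24,684. Book value $71,010.
Year 3: $115,192 × 5/28 = $20,570. Book value $50,440.
Year 4: $115,192 × 4/28 = $16,456. Book value $33,984.
Year 5: $115,192 × 3/28 = $12,342. Book value $21,642.
Year 6: $115,192 × 2/28 = $8,228. Book value $13,414.
Accumulated through year 6 = $124,492 − $13,414 = $111,078.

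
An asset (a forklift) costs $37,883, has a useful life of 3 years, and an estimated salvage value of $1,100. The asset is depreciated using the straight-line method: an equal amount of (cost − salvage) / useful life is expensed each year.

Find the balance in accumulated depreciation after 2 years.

$24,522

Depreciable base = $37,883 − $1,100 = $36,783.
Annual expense = $36,783 / 3 = $12,261.
End of year 1: book value $25,622.
End of year 2: book value $13,361.
Accumulated through year 2 = $37,883 − $13,361 = $24,522.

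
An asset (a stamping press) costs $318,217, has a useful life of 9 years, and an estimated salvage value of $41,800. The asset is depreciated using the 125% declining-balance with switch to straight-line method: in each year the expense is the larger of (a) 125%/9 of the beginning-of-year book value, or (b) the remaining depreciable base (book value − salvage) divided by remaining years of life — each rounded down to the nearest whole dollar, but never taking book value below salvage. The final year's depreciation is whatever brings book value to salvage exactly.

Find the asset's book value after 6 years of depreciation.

$121,703

Depreciable base = $318,217 − $41,800 = $276,417.
Year 1: DB = ⌊$318,217 × 125%/9⌋ = $44,196; SL = ⌊$276,417/9⌋ = $30,713 → take DB $44,196. Book value $274,021.
Year 2: DB = ⌊$274,021 × 125%/9⌋ = $38,058; SL = ⌊$232,221/8⌋ = $29,027 → take DB $38,058. Book value $235,963.
Year 3: DB = ⌊$235,963 × 125%/9⌋ = $32,772; SL = ⌊$194,163/7⌋ = $27,737 → take DB $32,772. Book value $203,191.
Year 4: DB = ⌊$203,191 × 125%/9⌋ = $28,220; SL = ⌊$161,391/6⌋ = $26,898 → take DB $28,220. Book value $174,971.
Year 5: DB = ⌊$174,971 × 125%/9⌋ = $24,301; SL = ⌊$133,171/5⌋ = $26,634 → take SL $26,634. Book value $148,337.
Year 6: DB = ⌊$148,337 × 125%/9⌋ = $20,602; SL = ⌊$106,537/4⌋ = $26,634 → take SL $26,634. Book value $121,703.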